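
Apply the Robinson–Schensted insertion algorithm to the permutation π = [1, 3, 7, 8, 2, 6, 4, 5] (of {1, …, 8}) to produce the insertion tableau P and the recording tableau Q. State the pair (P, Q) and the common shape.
P = [1, 2, 4, 5] / [3, 6, 8] / [7];  Q = [1, 2, 3, 4] / [5, 6, 8] / [7];  common shape = (4, 3, 1)

Row-insert the values π_1, π_2, … into P one at a time, bumping the leftmost entry strictly greater than the inserted value down to the next row. The recording tableau Q records, in position (i, j), the step at which that cell was added to P.
  Insert 1 (step 1): P = [1];  Q = [1]
  Insert 3 (step 2): P = [1, 3];  Q = [1, 2]
  Insert 7 (step 3): P = [1, 3, 7];  Q = [1, 2, 3]
  Insert 8 (step 4): P = [1, 3, 7, 8];  Q = [1, 2, 3, 4]
  Insert 2 (step 5): P = [1, 2, 7, 8] / [3];  Q = [1, 2, 3, 4] / [5]
  Insert 6 (step 6): P = [1, 2, 6, 8] / [3, 7];  Q = [1, 2, 3, 4] / [5, 6]
  Insert 4 (step 7): P = [1, 2, 4, 8] / [3, 6] / [7];  Q = [1, 2, 3, 4] / [5, 6] / [7]
  Insert 5 (step 8): P = [1, 2, 4, 5] / [3, 6, 8] / [7];  Q = [1, 2, 3, 4] / [5, 6, 8] / [7]
Final shape: (4, 3, 1).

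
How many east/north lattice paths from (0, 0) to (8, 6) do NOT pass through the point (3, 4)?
Number of paths = 2268

Total paths from (0, 0) to (8, 6): C(14, 8) = 3003. Paths through (3, 4): (paths (0, 0) → (3, 4)) × (paths (3, 4) → (8, 6)) = C(7, 3) · C(7, 5) = 35 · 21 = 735. Avoidance count = 3003 − 735 = 2268.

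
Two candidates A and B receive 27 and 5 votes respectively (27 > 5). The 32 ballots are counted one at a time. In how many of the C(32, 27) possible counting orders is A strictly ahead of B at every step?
Strict-lead orderings = 138446

Total orderings of the 32 votes with 27 for A: C(32, 27) = 201376. By the Bertrand ballot formula (Cycle Lemma / reflection principle), the number of orderings in which A is strictly ahead of B throughout is (p − q)/(p + q) · C(p + q, p) = (27 − 5)/(27 + 5) · 201376 = 138446.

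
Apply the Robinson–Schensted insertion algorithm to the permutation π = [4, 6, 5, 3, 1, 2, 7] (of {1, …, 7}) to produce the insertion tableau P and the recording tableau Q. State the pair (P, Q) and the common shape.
P = [1, 2, 7] / [3, 5] / [4] / [6];  Q = [1, 2, 7] / [3, 6] / [4] / [5];  common shape = (3, 2, 1, 1)

Row-insert the values π_1, π_2, … into P one at a time, bumping the leftmost entry strictly greater than the inserted value down to the next row. The recording tableau Q records, in position (i, j), the step at which that cell was added to P.
  Insert 4 (step 1): P = [4];  Q = [1]
  Insert 6 (step 2): P = [4, 6];  Q = [1, 2]
  Insert 5 (step 3): P = [4, 5] / [6];  Q = [1, 2] / [3]
  Insert 3 (step 4): P = [3, 5] / [4] / [6];  Q = [1, 2] / [3] / [4]
  Insert 1 (step 5): P = [1, 5] / [3] / [4] / [6];  Q = [1, 2] / [3] / [4] / [5]
  Insert 2 (step 6): P = [1, 2] / [3, 5] / [4] / [6];  Q = [1, 2] / [3, 6] / [4] / [5]
  Insert 7 (step 7): P = [1, 2, 7] / [3, 5] / [4] / [6];  Q = [1, 2, 7] / [3, 6] / [4] / [5]
Final shape: (3, 2, 1, 1).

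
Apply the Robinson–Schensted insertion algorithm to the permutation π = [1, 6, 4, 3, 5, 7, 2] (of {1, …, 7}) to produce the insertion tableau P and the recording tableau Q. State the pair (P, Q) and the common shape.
P = [1, 2, 5, 7] / [3] / [4] / [6];  Q = [1, 2, 5, 6] / [3] / [4] / [7];  common shape = (4, 1, 1, 1)

Row-insert the values π_1, π_2, … into P one at a time, bumping the leftmost entry strictly greater than the inserted value down to the next row. The recording tableau Q records, in position (i, j), the step at which that cell was added to P.
  Insert 1 (step 1): P = [1];  Q = [1]
  Insert 6 (step 2): P = [1, 6];  Q = [1, 2]
  Insert 4 (step 3): P = [1, 4] / [6];  Q = [1, 2] / [3]
  Insert 3 (step 4): P = [1, 3] / [4] / [6];  Q = [1, 2] / [3] / [4]
  Insert 5 (step 5): P = [1, 3, 5] / [4] / [6];  Q = [1, 2, 5] / [3] / [4]
  Insert 7 (step 6): P = [1, 3, 5, 7] / [4] / [6];  Q = [1, 2, 5, 6] / [3] / [4]
  Insert 2 (step 7): P = [1, 2, 5, 7] / [3] / [4] / [6];  Q = [1, 2, 5, 6] / [3] / [4] / [7]
Final shape: (4, 1, 1, 1).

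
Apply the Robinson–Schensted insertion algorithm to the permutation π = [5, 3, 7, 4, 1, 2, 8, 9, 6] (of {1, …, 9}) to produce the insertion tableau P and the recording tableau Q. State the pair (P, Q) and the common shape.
P = [1, 2, 6, 9] / [3, 4, 8] / [5, 7];  Q = [1, 3, 7, 8] / [2, 4, 9] / [5, 6];  common shape = (4, 3, 2)

Row-insert the values π_1, π_2, … into P one at a time, bumping the leftmost entry strictly greater than the inserted value down to the next row. The recording tableau Q records, in position (i, j), the step at which that cell was added to P.
  Insert 5 (step 1): P = [5];  Q = [1]
  Insert 3 (step 2): P = [3] / [5];  Q = [1] / [2]
  Insert 7 (step 3): P = [3, 7] / [5];  Q = [1, 3] / [2]
  Insert 4 (step 4): P = [3, 4] / [5, 7];  Q = [1, 3] / [2, 4]
  Insert 1 (step 5): P = [1, 4] / [3, 7] / [5];  Q = [1, 3] / [2, 4] / [5]
  Insert 2 (step 6): P = [1, 2] / [3, 4] / [5, 7];  Q = [1, 3] / [2, 4] / [5, 6]
  Insert 8 (step 7): P = [1, 2, 8] / [3, 4] / [5, 7];  Q = [1, 3, 7] / [2, 4] / [5, 6]
  Insert 9 (step 8): P = [1, 2, 8, 9] / [3, 4] / [5, 7];  Q = [1, 3, 7, 8] / [2, 4] / [5, 6]
  Insert 6 (step 9): P = [1, 2, 6, 9] / [3, 4, 8] / [5, 7];  Q = [1, 3, 7, 8] / [2, 4, 9] / [5, 6]
Final shape: (4, 3, 2).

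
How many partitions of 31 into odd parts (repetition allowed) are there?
p_odd(31) = 340

Enumerate partitions using only odd parts via the recurrence o(n, m) = o(n, m−2) + o(n−m, m) over odd m, starting from the largest odd part ≤ n. This gives p_odd(31) = 340. (Euler's theorem: equals the count of distinct-part partitions.)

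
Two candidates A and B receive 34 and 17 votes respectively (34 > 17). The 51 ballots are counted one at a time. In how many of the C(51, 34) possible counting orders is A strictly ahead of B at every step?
Strict-lead orderings = 4923689695575

Total orderings of the 51 votes with 34 for A: C(51, 34) = 14771069086725. By the Bertrand ballot formula (Cycle Lemma / reflection principle), the number of orderings in which A is strictly ahead of B throughout is (p − q)/(p + q) · C(p + q, p) = (34 − 17)/(34 + 17) · 14771069086725 = 4923689695575.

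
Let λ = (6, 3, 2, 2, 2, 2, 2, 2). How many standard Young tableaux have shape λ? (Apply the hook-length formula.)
# SYT of shape (6, 3, 2, 2, 2, 2, 2, 2) = 41783280

Hook-length formula: f^λ = n! / Π hook(c), product over all cells c of the Young diagram. For λ = (6, 3, 2, 2, 2, 2, 2, 2), n = 21 boxes. Hook lengths by row (left-to-right, top-to-bottom): [13, 12, 5, 3, 2, 1]; [9, 8, 1]; [7, 6]; [6, 5]; [5, 4]; [4, 3]; [3, 2]; [2, 1]. Product of hooks = 1222760448000. So f^λ = 21! / 1222760448000 = 51090942171709440000 / 1222760448000 = 41783280.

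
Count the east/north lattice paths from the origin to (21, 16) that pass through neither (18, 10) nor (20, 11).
Number of paths = 11501615520

Inclusion–exclusion. Total paths: C(37, 21) = 12875774670. Through P₁: C(28, 18)·C(9, 3) = 1102341240. Through P₂: C(31, 20)·C(6, 1) = 508033890. Since P₁ is strictly southwest of P₂, a monotone path through both must visit P₁ then P₂; paths through both = C(28, 18)·C(3, 2)·C(6, 1) = 236215980. Avoid both = 12875774670 − 1102341240 − 508033890 + 236215980 = 11501615520.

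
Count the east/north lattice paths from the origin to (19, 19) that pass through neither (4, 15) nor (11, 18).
Number of paths = 35023050894

Inclusion–exclusion. Total paths: C(38, 19) = 35345263800. Through P₁: C(19, 4)·C(19, 15) = 15023376. Through P₂: C(29, 11)·C(9, 8) = 311375610. Since P₁ is strictly southwest of P₂, a monotone path through both must visit P₁ then P₂; paths through both = C(19, 4)·C(10, 7)·C(9, 8) = 4186080. Avoid both = 35345263800 − 15023376 − 311375610 + 4186080 = 35023050894.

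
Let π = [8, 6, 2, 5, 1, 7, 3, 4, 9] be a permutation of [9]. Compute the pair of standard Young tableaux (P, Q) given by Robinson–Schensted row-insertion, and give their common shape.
P = [1, 3, 4, 9] / [2, 5, 7] / [6] / [8];  Q = [1, 4, 6, 9] / [2, 7, 8] / [3] / [5];  common shape = (4, 3, 1, 1)

Row-insert the values π_1, π_2, … into P one at a time, bumping the leftmost entry strictly greater than the inserted value down to the next row. The recording tableau Q records, in position (i, j), the step at which that cell was added to P.
  Insert 8 (step 1): P = [8];  Q = [1]
  Insert 6 (step 2): P = [6] / [8];  Q = [1] / [2]
  Insert 2 (step 3): P = [2] / [6] / [8];  Q = [1] / [2] / [3]
  Insert 5 (step 4): P = [2, 5] / [6] / [8];  Q = [1, 4] / [2] / [3]
  Insert 1 (step 5): P = [1, 5] / [2] / [6] / [8];  Q = [1, 4] / [2] / [3] / [5]
  Insert 7 (step 6): P = [1, 5, 7] / [2] / [6] / [8];  Q = [1, 4, 6] / [2] / [3] / [5]
  Insert 3 (step 7): P = [1, 3, 7] / [2, 5] / [6] / [8];  Q = [1, 4, 6] / [2, 7] / [3] / [5]
  Insert 4 (step 8): P = [1, 3, 4] / [2, 5, 7] / [6] / [8];  Q = [1, 4, 6] / [2, 7, 8] / [3] / [5]
  Insert 9 (step 9): P = [1, 3, 4, 9] / [2, 5, 7] / [6] / [8];  Q = [1, 4, 6, 9] / [2, 7, 8] / [3] / [5]
Final shape: (4, 3, 1, 1).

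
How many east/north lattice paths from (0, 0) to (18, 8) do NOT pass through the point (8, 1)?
Number of paths = 1387243

Total paths from (0, 0) to (18, 8): C(26, 18) = 1562275. Paths through (8, 1): (paths (0, 0) → (8, 1)) × (paths (8, 1) → (18, 8)) = C(9, 8) · C(17, 10) = 9 · 19448 = 175032. Avoidance count = 1562275 − 175032 = 1387243.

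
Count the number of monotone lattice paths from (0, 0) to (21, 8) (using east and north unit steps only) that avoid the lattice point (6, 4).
Number of paths = 3478185

Total paths from (0, 0) to (21, 8): C(29, 21) = 4292145. Paths through (6, 4): (paths (0, 0) → (6, 4)) × (paths (6, 4) → (21, 8)) = C(10, 6) · C(19, 15) = 210 · 3876 = 813960. Avoidance count = 4292145 − 813960 = 3478185.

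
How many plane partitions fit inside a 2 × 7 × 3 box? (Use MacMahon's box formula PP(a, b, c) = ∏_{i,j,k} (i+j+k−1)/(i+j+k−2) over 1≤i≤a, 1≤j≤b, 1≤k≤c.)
PP(2, 7, 3) = 4950

Evaluate the triple product over i = 1..2, j = 1..7, k = 1..3. The factors are (2/1) · (3/2) · (4/3) · (3/2) · (4/3) · (5/4) · (4/3) · (5/4) · … (42 factors total). The numerators and denominators telescope so the product is an integer; carrying out the multiplication exactly gives PP(2, 7, 3) = 4950.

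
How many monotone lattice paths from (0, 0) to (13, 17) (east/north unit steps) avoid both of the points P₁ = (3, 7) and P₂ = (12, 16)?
Number of paths = 48414420

Inclusion–exclusion. Total paths: C(30, 13) = 119759850. Through P₁: C(10, 3)·C(20, 10) = 22170720. Through P₂: C(28, 12)·C(2, 1) = 60843510. Since P₁ is strictly southwest of P₂, a monotone path through both must visit P₁ then P₂; paths through both = C(10, 3)·C(18, 9)·C(2, 1) = 11668800. Avoid both = 119759850 − 22170720 − 60843510 + 11668800 = 48414420.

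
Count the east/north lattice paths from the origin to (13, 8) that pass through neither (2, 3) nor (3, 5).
Number of paths = 152374

Inclusion–exclusion. Total paths: C(21, 13) = 203490. Through P₁: C(5, 2)·C(16, 11) = 43680. Through P₂: C(8, 3)·C(13, 10) = 16016. Since P₁ is strictly southwest of P₂, a monotone path through both must visit P₁ then P₂; paths through both = C(5, 2)·C(3, 1)·C(13, 10) = 8580. Avoid both = 203490 − 43680 − 16016 + 8580 = 152374.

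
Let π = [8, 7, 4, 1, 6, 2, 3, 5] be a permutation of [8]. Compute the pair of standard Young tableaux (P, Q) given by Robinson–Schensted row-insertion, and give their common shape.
P = [1, 2, 3, 5] / [4, 6] / [7] / [8];  Q = [1, 5, 7, 8] / [2, 6] / [3] / [4];  common shape = (4, 2, 1, 1)

Row-insert the values π_1, π_2, … into P one at a time, bumping the leftmost entry strictly greater than the inserted value down to the next row. The recording tableau Q records, in position (i, j), the step at which that cell was added to P.
  Insert 8 (step 1): P = [8];  Q = [1]
  Insert 7 (step 2): P = [7] / [8];  Q = [1] / [2]
  Insert 4 (step 3): P = [4] / [7] / [8];  Q = [1] / [2] / [3]
  Insert 1 (step 4): P = [1] / [4] / [7] / [8];  Q = [1] / [2] / [3] / [4]
  Insert 6 (step 5): P = [1, 6] / [4] / [7] / [8];  Q = [1, 5] / [2] / [3] / [4]
  Insert 2 (step 6): P = [1, 2] / [4, 6] / [7] / [8];  Q = [1, 5] / [2, 6] / [3] / [4]
  Insert 3 (step 7): P = [1, 2, 3] / [4, 6] / [7] / [8];  Q = [1, 5, 7] / [2, 6] / [3] / [4]
  Insert 5 (step 8): P = [1, 2, 3, 5] / [4, 6] / [7] / [8];  Q = [1, 5, 7, 8] / [2, 6] / [3] / [4]
Final shape: (4, 2, 1, 1).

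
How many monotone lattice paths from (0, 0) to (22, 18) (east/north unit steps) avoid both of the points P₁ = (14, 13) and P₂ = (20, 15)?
Number of paths = 60702122100

Inclusion–exclusion. Total paths: C(40, 22) = 113380261800. Through P₁: C(27, 14)·C(13, 8) = 25815032100. Through P₂: C(35, 20)·C(5, 2) = 32479431600. Since P₁ is strictly southwest of P₂, a monotone path through both must visit P₁ then P₂; paths through both = C(27, 14)·C(8, 6)·C(5, 2) = 5616324000. Avoid both = 113380261800 − 25815032100 − 32479431600 + 5616324000 = 60702122100.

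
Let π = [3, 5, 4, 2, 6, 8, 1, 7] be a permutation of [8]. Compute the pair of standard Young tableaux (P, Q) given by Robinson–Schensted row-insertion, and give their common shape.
P = [1, 4, 6, 7] / [2, 8] / [3] / [5];  Q = [1, 2, 5, 6] / [3, 8] / [4] / [7];  common shape = (4, 2, 1, 1)

Row-insert the values π_1, π_2, … into P one at a time, bumping the leftmost entry strictly greater than the inserted value down to the next row. The recording tableau Q records, in position (i, j), the step at which that cell was added to P.
  Insert 3 (step 1): P = [3];  Q = [1]
  Insert 5 (step 2): P = [3, 5];  Q = [1, 2]
  Insert 4 (step 3): P = [3, 4] / [5];  Q = [1, 2] / [3]
  Insert 2 (step 4): P = [2, 4] / [3] / [5];  Q = [1, 2] / [3] / [4]
  Insert 6 (step 5): P = [2, 4, 6] / [3] / [5];  Q = [1, 2, 5] / [3] / [4]
  Insert 8 (step 6): P = [2, 4, 6, 8] / [3] / [5];  Q = [1, 2, 5, 6] / [3] / [4]
  Insert 1 (step 7): P = [1, 4, 6, 8] / [2] / [3] / [5];  Q = [1, 2, 5, 6] / [3] / [4] / [7]
  Insert 7 (step 8): P = [1, 4, 6, 7] / [2, 8] / [3] / [5];  Q = [1, 2, 5, 6] / [3, 8] / [4] / [7]
Final shape: (4, 2, 1, 1).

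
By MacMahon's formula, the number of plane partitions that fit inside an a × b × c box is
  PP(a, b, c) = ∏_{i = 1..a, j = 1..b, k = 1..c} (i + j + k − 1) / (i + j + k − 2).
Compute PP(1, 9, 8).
PP(1, 9, 8) = 24310

Evaluate the triple product over i = 1..1, j = 1..9, k = 1..8. The factors are (2/1) · (3/2) · (4/3) · (5/4) · (6/5) · (7/6) · (8/7) · (9/8) · … (72 factors total). The numerators and denominators telescope so the product is an integer; carrying out the multiplication exactly gives PP(1, 9, 8) = 24310.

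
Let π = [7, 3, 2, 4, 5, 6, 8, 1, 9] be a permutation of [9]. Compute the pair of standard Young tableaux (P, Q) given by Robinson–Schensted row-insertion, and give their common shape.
P = [1, 4, 5, 6, 8, 9] / [2] / [3] / [7];  Q = [1, 4, 5, 6, 7, 9] / [2] / [3] / [8];  common shape = (6, 1, 1, 1)

Row-insert the values π_1, π_2, … into P one at a time, bumping the leftmost entry strictly greater than the inserted value down to the next row. The recording tableau Q records, in position (i, j), the step at which that cell was added to P.
  Insert 7 (step 1): P = [7];  Q = [1]
  Insert 3 (step 2): P = [3] / [7];  Q = [1] / [2]
  Insert 2 (step 3): P = [2] / [3] / [7];  Q = [1] / [2] / [3]
  Insert 4 (step 4): P = [2, 4] / [3] / [7];  Q = [1, 4] / [2] / [3]
  Insert 5 (step 5): P = [2, 4, 5] / [3] / [7];  Q = [1, 4, 5] / [2] / [3]
  Insert 6 (step 6): P = [2, 4, 5, 6] / [3] / [7];  Q = [1, 4, 5, 6] / [2] / [3]
  Insert 8 (step 7): P = [2, 4, 5, 6, 8] / [3] / [7];  Q = [1, 4, 5, 6, 7] / [2] / [3]
  Insert 1 (step 8): P = [1, 4, 5, 6, 8] / [2] / [3] / [7];  Q = [1, 4, 5, 6, 7] / [2] / [3] / [8]
  Insert 9 (step 9): P = [1, 4, 5, 6, 8, 9] / [2] / [3] / [7];  Q = [1, 4, 5, 6, 7, 9] / [2] / [3] / [8]
Final shape: (6, 1, 1, 1).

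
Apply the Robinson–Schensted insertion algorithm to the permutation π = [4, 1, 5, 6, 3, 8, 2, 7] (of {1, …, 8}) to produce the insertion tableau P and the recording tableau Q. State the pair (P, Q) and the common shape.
P = [1, 2, 6, 7] / [3, 5, 8] / [4];  Q = [1, 3, 4, 6] / [2, 5, 8] / [7];  common shape = (4, 3, 1)

Row-insert the values π_1, π_2, … into P one at a time, bumping the leftmost entry strictly greater than the inserted value down to the next row. The recording tableau Q records, in position (i, j), the step at which that cell was added to P.
  Insert 4 (step 1): P = [4];  Q = [1]
  Insert 1 (step 2): P = [1] / [4];  Q = [1] / [2]
  Insert 5 (step 3): P = [1, 5] / [4];  Q = [1, 3] / [2]
  Insert 6 (step 4): P = [1, 5, 6] / [4];  Q = [1, 3, 4] / [2]
  Insert 3 (step 5): P = [1, 3, 6] / [4, 5];  Q = [1, 3, 4] / [2, 5]
  Insert 8 (step 6): P = [1, 3, 6, 8] / [4, 5];  Q = [1, 3, 4, 6] / [2, 5]
  Insert 2 (step 7): P = [1, 2, 6, 8] / [3, 5] / [4];  Q = [1, 3, 4, 6] / [2, 5] / [7]
  Insert 7 (step 8): P = [1, 2, 6, 7] / [3, 5, 8] / [4];  Q = [1, 3, 4, 6] / [2, 5, 8] / [7]
Final shape: (4, 3, 1).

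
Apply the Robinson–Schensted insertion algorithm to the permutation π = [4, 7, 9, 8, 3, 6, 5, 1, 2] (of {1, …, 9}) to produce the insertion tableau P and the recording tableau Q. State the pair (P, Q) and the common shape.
P = [1, 2, 8] / [3, 5] / [4, 6] / [7] / [9];  Q = [1, 2, 3] / [4, 6] / [5, 9] / [7] / [8];  common shape = (3, 2, 2, 1, 1)

Row-insert the values π_1, π_2, … into P one at a time, bumping the leftmost entry strictly greater than the inserted value down to the next row. The recording tableau Q records, in position (i, j), the step at which that cell was added to P.
  Insert 4 (step 1): P = [4];  Q = [1]
  Insert 7 (step 2): P = [4, 7];  Q = [1, 2]
  Insert 9 (step 3): P = [4, 7, 9];  Q = [1, 2, 3]
  Insert 8 (step 4): P = [4, 7, 8] / [9];  Q = [1, 2, 3] / [4]
  Insert 3 (step 5): P = [3, 7, 8] / [4] / [9];  Q = [1, 2, 3] / [4] / [5]
  Insert 6 (step 6): P = [3, 6, 8] / [4, 7] / [9];  Q = [1, 2, 3] / [4, 6] / [5]
  Insert 5 (step 7): P = [3, 5, 8] / [4, 6] / [7] / [9];  Q = [1, 2, 3] / [4, 6] / [5] / [7]
  Insert 1 (step 8): P = [1, 5, 8] / [3, 6] / [4] / [7] / [9];  Q = [1, 2, 3] / [4, 6] / [5] / [7] / [8]
  Insert 2 (step 9): P = [1, 2, 8] / [3, 5] / [4, 6] / [7] / [9];  Q = [1, 2, 3] / [4, 6] / [5, 9] / [7] / [8]
Final shape: (3, 2, 2, 1, 1).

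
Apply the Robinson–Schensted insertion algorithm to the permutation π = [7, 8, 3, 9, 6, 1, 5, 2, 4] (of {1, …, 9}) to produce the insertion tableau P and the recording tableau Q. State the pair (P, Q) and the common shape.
P = [1, 2, 4] / [3, 5, 9] / [6, 8] / [7];  Q = [1, 2, 4] / [3, 5, 9] / [6, 7] / [8];  common shape = (3, 3, 2, 1)

Row-insert the values π_1, π_2, … into P one at a time, bumping the leftmost entry strictly greater than the inserted value down to the next row. The recording tableau Q records, in position (i, j), the step at which that cell was added to P.
  Insert 7 (step 1): P = [7];  Q = [1]
  Insert 8 (step 2): P = [7, 8];  Q = [1, 2]
  Insert 3 (step 3): P = [3, 8] / [7];  Q = [1, 2] / [3]
  Insert 9 (step 4): P = [3, 8, 9] / [7];  Q = [1, 2, 4] / [3]
  Insert 6 (step 5): P = [3, 6, 9] / [7, 8];  Q = [1, 2, 4] / [3, 5]
  Insert 1 (step 6): P = [1, 6, 9] / [3, 8] / [7];  Q = [1, 2, 4] / [3, 5] / [6]
  Insert 5 (step 7): P = [1, 5, 9] / [3, 6] / [7, 8];  Q = [1, 2, 4] / [3, 5] / [6, 7]
  Insert 2 (step 8): P = [1, 2, 9] / [3, 5] / [6, 8] / [7];  Q = [1, 2, 4] / [3, 5] / [6, 7] / [8]
  Insert 4 (step 9): P = [1, 2, 4] / [3, 5, 9] / [6, 8] / [7];  Q = [1, 2, 4] / [3, 5, 9] / [6, 7] / [8]
Final shape: (3, 3, 2, 1).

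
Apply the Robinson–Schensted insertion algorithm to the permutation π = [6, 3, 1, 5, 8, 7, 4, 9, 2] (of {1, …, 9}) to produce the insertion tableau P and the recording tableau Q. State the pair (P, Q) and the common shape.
P = [1, 2, 7, 9] / [3, 4] / [5, 8] / [6];  Q = [1, 4, 5, 8] / [2, 6] / [3, 7] / [9];  common shape = (4, 2, 2, 1)

Row-insert the values π_1, π_2, … into P one at a time, bumping the leftmost entry strictly greater than the inserted value down to the next row. The recording tableau Q records, in position (i, j), the step at which that cell was added to P.
  Insert 6 (step 1): P = [6];  Q = [1]
  Insert 3 (step 2): P = [3] / [6];  Q = [1] / [2]
  Insert 1 (step 3): P = [1] / [3] / [6];  Q = [1] / [2] / [3]
  Insert 5 (step 4): P = [1, 5] / [3] / [6];  Q = [1, 4] / [2] / [3]
  Insert 8 (step 5): P = [1, 5, 8] / [3] / [6];  Q = [1, 4, 5] / [2] / [3]
  Insert 7 (step 6): P = [1, 5, 7] / [3, 8] / [6];  Q = [1, 4, 5] / [2, 6] / [3]
  Insert 4 (step 7): P = [1, 4, 7] / [3, 5] / [6, 8];  Q = [1, 4, 5] / [2, 6] / [3, 7]
  Insert 9 (step 8): P = [1, 4, 7, 9] / [3, 5] / [6, 8];  Q = [1, 4, 5, 8] / [2, 6] / [3, 7]
  Insert 2 (step 9): P = [1, 2, 7, 9] / [3, 4] / [5, 8] / [6];  Q = [1, 4, 5, 8] / [2, 6] / [3, 7] / [9]
Final shape: (4, 2, 2, 1).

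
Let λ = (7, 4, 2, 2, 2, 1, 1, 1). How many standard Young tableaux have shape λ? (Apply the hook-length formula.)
# SYT of shape (7, 4, 2, 2, 2, 1, 1, 1) = 106419456

Hook-length formula: f^λ = n! / Π hook(c), product over all cells c of the Young diagram. For λ = (7, 4, 2, 2, 2, 1, 1, 1), n = 20 boxes. Hook lengths by row (left-to-right, top-to-bottom): [14, 10, 6, 5, 3, 2, 1]; [10, 6, 2, 1]; [7, 3]; [6, 2]; [5, 1]; [3]; [2]; [1]. Product of hooks = 22861440000. So f^λ = 20! / 22861440000 = 2432902008176640000 / 22861440000 = 106419456.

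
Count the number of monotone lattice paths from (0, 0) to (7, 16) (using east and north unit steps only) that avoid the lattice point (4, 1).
Number of paths = 241077

Total paths from (0, 0) to (7, 16): C(23, 7) = 245157. Paths through (4, 1): (paths (0, 0) → (4, 1)) × (paths (4, 1) → (7, 16)) = C(5, 4) · C(18, 3) = 5 · 816 = 4080. Avoidance count = 245157 − 4080 = 241077.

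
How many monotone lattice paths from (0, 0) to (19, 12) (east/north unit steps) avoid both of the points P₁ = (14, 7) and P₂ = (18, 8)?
Number of paths = 106913590

Inclusion–exclusion. Total paths: C(31, 19) = 141120525. Through P₁: C(21, 14)·C(10, 5) = 29302560. Through P₂: C(26, 18)·C(5, 1) = 7811375. Since P₁ is strictly southwest of P₂, a monotone path through both must visit P₁ then P₂; paths through both = C(21, 14)·C(5, 4)·C(5, 1) = 2907000. Avoid both = 141120525 − 29302560 − 7811375 + 2907000 = 106913590.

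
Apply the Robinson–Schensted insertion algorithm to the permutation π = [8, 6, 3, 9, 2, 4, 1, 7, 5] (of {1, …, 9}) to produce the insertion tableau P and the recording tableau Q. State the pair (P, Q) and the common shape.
P = [1, 4, 5] / [2, 7] / [3, 9] / [6] / [8];  Q = [1, 4, 8] / [2, 6] / [3, 9] / [5] / [7];  common shape = (3, 2, 2, 1, 1)

Row-insert the values π_1, π_2, … into P one at a time, bumping the leftmost entry strictly greater than the inserted value down to the next row. The recording tableau Q records, in position (i, j), the step at which that cell was added to P.
  Insert 8 (step 1): P = [8];  Q = [1]
  Insert 6 (step 2): P = [6] / [8];  Q = [1] / [2]
  Insert 3 (step 3): P = [3] / [6] / [8];  Q = [1] / [2] / [3]
  Insert 9 (step 4): P = [3, 9] / [6] / [8];  Q = [1, 4] / [2] / [3]
  Insert 2 (step 5): P = [2, 9] / [3] / [6] / [8];  Q = [1, 4] / [2] / [3] / [5]
  Insert 4 (step 6): P = [2, 4] / [3, 9] / [6] / [8];  Q = [1, 4] / [2, 6] / [3] / [5]
  Insert 1 (step 7): P = [1, 4] / [2, 9] / [3] / [6] / [8];  Q = [1, 4] / [2, 6] / [3] / [5] / [7]
  Insert 7 (step 8): P = [1, 4, 7] / [2, 9] / [3] / [6] / [8];  Q = [1, 4, 8] / [2, 6] / [3] / [5] / [7]
  Insert 5 (step 9): P = [1, 4, 5] / [2, 7] / [3, 9] / [6] / [8];  Q = [1, 4, 8] / [2, 6] / [3, 9] / [5] / [7]
Final shape: (3, 2, 2, 1, 1).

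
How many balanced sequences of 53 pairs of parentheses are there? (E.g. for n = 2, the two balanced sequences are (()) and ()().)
C_53 = 116157871455782434250553845880

These balanced parentheses are counted by the Catalan number C_n = (1/(n + 1)) · C(2n, n). For n = 53: C_53 = (1/54) · C(106, 53) = 6272525058612251449529907677520/54 = 116157871455782434250553845880.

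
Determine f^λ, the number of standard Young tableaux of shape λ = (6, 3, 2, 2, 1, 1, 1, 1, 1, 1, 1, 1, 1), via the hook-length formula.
# SYT of shape (6, 3, 2, 2, 1, 1, 1, 1, 1, 1, 1, 1, 1) = 48498450

Hook-length formula: f^λ = n! / Π hook(c), product over all cells c of the Young diagram. For λ = (6, 3, 2, 2, 1, 1, 1, 1, 1, 1, 1, 1, 1), n = 22 boxes. Hook lengths by row (left-to-right, top-to-bottom): [18, 8, 5, 3, 2, 1]; [14, 4, 1]; [12, 2]; [11, 1]; [9]; [8]; [7]; [6]; [5]; [4]; [3]; [2]; [1]. Product of hooks = 23176013414400. So f^λ = 22! / 23176013414400 = 1124000727777607680000 / 23176013414400 = 48498450.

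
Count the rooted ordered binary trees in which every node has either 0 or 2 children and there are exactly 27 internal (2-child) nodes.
C_27 = 69533550916004

These full binary trees are counted by the Catalan number C_n = (1/(n + 1)) · C(2n, n). For n = 27: C_27 = (1/28) · C(54, 27) = 1946939425648112/28 = 69533550916004.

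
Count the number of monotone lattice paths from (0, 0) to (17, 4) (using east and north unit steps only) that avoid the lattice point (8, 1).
Number of paths = 4005

Total paths from (0, 0) to (17, 4): C(21, 17) = 5985. Paths through (8, 1): (paths (0, 0) → (8, 1)) × (paths (8, 1) → (17, 4)) = C(9, 8) · C(12, 9) = 9 · 220 = 1980. Avoidance count = 5985 − 1980 = 4005.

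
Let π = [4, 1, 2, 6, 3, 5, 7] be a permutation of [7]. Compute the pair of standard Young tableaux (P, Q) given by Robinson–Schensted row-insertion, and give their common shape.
P = [1, 2, 3, 5, 7] / [4, 6];  Q = [1, 3, 4, 6, 7] / [2, 5];  common shape = (5, 2)

Row-insert the values π_1, π_2, … into P one at a time, bumping the leftmost entry strictly greater than the inserted value down to the next row. The recording tableau Q records, in position (i, j), the step at which that cell was added to P.
  Insert 4 (step 1): P = [4];  Q = [1]
  Insert 1 (step 2): P = [1] / [4];  Q = [1] / [2]
  Insert 2 (step 3): P = [1, 2] / [4];  Q = [1, 3] / [2]
  Insert 6 (step 4): P = [1, 2, 6] / [4];  Q = [1, 3, 4] / [2]
  Insert 3 (step 5): P = [1, 2, 3] / [4, 6];  Q = [1, 3, 4] / [2, 5]
  Insert 5 (step 6): P = [1, 2, 3, 5] / [4, 6];  Q = [1, 3, 4, 6] / [2, 5]
  Insert 7 (step 7): P = [1, 2, 3, 5, 7] / [4, 6];  Q = [1, 3, 4, 6, 7] / [2, 5]
Final shape: (5, 2).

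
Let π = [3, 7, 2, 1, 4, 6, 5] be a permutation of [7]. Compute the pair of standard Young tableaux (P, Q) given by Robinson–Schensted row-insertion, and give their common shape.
P = [1, 4, 5] / [2, 6] / [3, 7];  Q = [1, 2, 6] / [3, 5] / [4, 7];  common shape = (3, 2, 2)

Row-insert the values π_1, π_2, … into P one at a time, bumping the leftmost entry strictly greater than the inserted value down to the next row. The recording tableau Q records, in position (i, j), the step at which that cell was added to P.
  Insert 3 (step 1): P = [3];  Q = [1]
  Insert 7 (step 2): P = [3, 7];  Q = [1, 2]
  Insert 2 (step 3): P = [2, 7] / [3];  Q = [1, 2] / [3]
  Insert 1 (step 4): P = [1, 7] / [2] / [3];  Q = [1, 2] / [3] / [4]
  Insert 4 (step 5): P = [1, 4] / [2, 7] / [3];  Q = [1, 2] / [3, 5] / [4]
  Insert 6 (step 6): P = [1, 4, 6] / [2, 7] / [3];  Q = [1, 2, 6] / [3, 5] / [4]
  Insert 5 (step 7): P = [1, 4, 5] / [2, 6] / [3, 7];  Q = [1, 2, 6] / [3, 5] / [4, 7]
Final shape: (3, 2, 2).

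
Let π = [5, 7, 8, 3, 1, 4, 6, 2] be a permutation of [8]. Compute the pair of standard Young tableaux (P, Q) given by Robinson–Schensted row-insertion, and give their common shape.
P = [1, 2, 6] / [3, 4, 8] / [5, 7];  Q = [1, 2, 3] / [4, 6, 7] / [5, 8];  common shape = (3, 3, 2)

Row-insert the values π_1, π_2, … into P one at a time, bumping the leftmost entry strictly greater than the inserted value down to the next row. The recording tableau Q records, in position (i, j), the step at which that cell was added to P.
  Insert 5 (step 1): P = [5];  Q = [1]
  Insert 7 (step 2): P = [5, 7];  Q = [1, 2]
  Insert 8 (step 3): P = [5, 7, 8];  Q = [1, 2, 3]
  Insert 3 (step 4): P = [3, 7, 8] / [5];  Q = [1, 2, 3] / [4]
  Insert 1 (step 5): P = [1, 7, 8] / [3] / [5];  Q = [1, 2, 3] / [4] / [5]
  Insert 4 (step 6): P = [1, 4, 8] / [3, 7] / [5];  Q = [1, 2, 3] / [4, 6] / [5]
  Insert 6 (step 7): P = [1, 4, 6] / [3, 7, 8] / [5];  Q = [1, 2, 3] / [4, 6, 7] / [5]
  Insert 2 (step 8): P = [1, 2, 6] / [3, 4, 8] / [5, 7];  Q = [1, 2, 3] / [4, 6, 7] / [5, 8]
Final shape: (3, 3, 2).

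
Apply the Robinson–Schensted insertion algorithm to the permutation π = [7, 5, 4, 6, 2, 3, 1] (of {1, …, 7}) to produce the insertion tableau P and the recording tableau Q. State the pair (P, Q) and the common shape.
P = [1, 3] / [2, 6] / [4] / [5] / [7];  Q = [1, 4] / [2, 6] / [3] / [5] / [7];  common shape = (2, 2, 1, 1, 1)

Row-insert the values π_1, π_2, … into P one at a time, bumping the leftmost entry strictly greater than the inserted value down to the next row. The recording tableau Q records, in position (i, j), the step at which that cell was added to P.
  Insert 7 (step 1): P = [7];  Q = [1]
  Insert 5 (step 2): P = [5] / [7];  Q = [1] / [2]
  Insert 4 (step 3): P = [4] / [5] / [7];  Q = [1] / [2] / [3]
  Insert 6 (step 4): P = [4, 6] / [5] / [7];  Q = [1, 4] / [2] / [3]
  Insert 2 (step 5): P = [2, 6] / [4] / [5] / [7];  Q = [1, 4] / [2] / [3] / [5]
  Insert 3 (step 6): P = [2, 3] / [4, 6] / [5] / [7];  Q = [1, 4] / [2, 6] / [3] / [5]
  Insert 1 (step 7): P = [1, 3] / [2, 6] / [4] / [5] / [7];  Q = [1, 4] / [2, 6] / [3] / [5] / [7]
Final shape: (2, 2, 1, 1, 1).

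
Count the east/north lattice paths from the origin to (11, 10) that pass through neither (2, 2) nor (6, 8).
Number of paths = 170253

Inclusion–exclusion. Total paths: C(21, 11) = 352716. Through P₁: C(4, 2)·C(17, 9) = 145860. Through P₂: C(14, 6)·C(7, 5) = 63063. Since P₁ is strictly southwest of P₂, a monotone path through both must visit P₁ then P₂; paths through both = C(4, 2)·C(10, 4)·C(7, 5) = 26460. Avoid both = 352716 − 145860 − 63063 + 26460 = 170253.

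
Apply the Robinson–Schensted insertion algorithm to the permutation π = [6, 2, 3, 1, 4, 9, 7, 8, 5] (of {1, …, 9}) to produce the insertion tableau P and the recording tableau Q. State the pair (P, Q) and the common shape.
P = [1, 3, 4, 5, 8] / [2, 7] / [6, 9];  Q = [1, 3, 5, 6, 8] / [2, 7] / [4, 9];  common shape = (5, 2, 2)

Row-insert the values π_1, π_2, … into P one at a time, bumping the leftmost entry strictly greater than the inserted value down to the next row. The recording tableau Q records, in position (i, j), the step at which that cell was added to P.
  Insert 6 (step 1): P = [6];  Q = [1]
  Insert 2 (step 2): P = [2] / [6];  Q = [1] / [2]
  Insert 3 (step 3): P = [2, 3] / [6];  Q = [1, 3] / [2]
  Insert 1 (step 4): P = [1, 3] / [2] / [6];  Q = [1, 3] / [2] / [4]
  Insert 4 (step 5): P = [1, 3, 4] / [2] / [6];  Q = [1, 3, 5] / [2] / [4]
  Insert 9 (step 6): P = [1, 3, 4, 9] / [2] / [6];  Q = [1, 3, 5, 6] / [2] / [4]
  Insert 7 (step 7): P = [1, 3, 4, 7] / [2, 9] / [6];  Q = [1, 3, 5, 6] / [2, 7] / [4]
  Insert 8 (step 8): P = [1, 3, 4, 7, 8] / [2, 9] / [6];  Q = [1, 3, 5, 6, 8] / [2, 7] / [4]
  Insert 5 (step 9): P = [1, 3, 4, 5, 8] / [2, 7] / [6, 9];  Q = [1, 3, 5, 6, 8] / [2, 7] / [4, 9]
Final shape: (5, 2, 2).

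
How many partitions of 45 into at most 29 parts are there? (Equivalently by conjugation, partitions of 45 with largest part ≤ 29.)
p(45, parts ≤ 29) = 88450

Use the recurrence p(n, m) = p(n, m−1) + p(n−m, m): either the largest part is < m (count p(n, m−1)) or the largest part is exactly m (remove one copy of m, count p(n−m, m)). With p(0, ·) = 1 this gives p(45, parts ≤ 29) = 88450. (By conjugating Young diagrams, this also counts partitions of 45 into at most 29 parts.)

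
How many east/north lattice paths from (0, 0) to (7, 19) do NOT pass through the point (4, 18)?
Number of paths = 628540

Total paths from (0, 0) to (7, 19): C(26, 7) = 657800. Paths through (4, 18): (paths (0, 0) → (4, 18)) × (paths (4, 18) → (7, 19)) = C(22, 4) · C(4, 3) = 7315 · 4 = 29260. Avoidance count = 657800 − 29260 = 628540.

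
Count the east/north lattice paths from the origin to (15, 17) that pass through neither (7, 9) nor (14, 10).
Number of paths = 403532032

Inclusion–exclusion. Total paths: C(32, 15) = 565722720. Through P₁: C(16, 7)·C(16, 8) = 147232800. Through P₂: C(24, 14)·C(8, 1) = 15690048. Since P₁ is strictly southwest of P₂, a monotone path through both must visit P₁ then P₂; paths through both = C(16, 7)·C(8, 7)·C(8, 1) = 732160. Avoid both = 565722720 − 147232800 − 15690048 + 732160 = 403532032.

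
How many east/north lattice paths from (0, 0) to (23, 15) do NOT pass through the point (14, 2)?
Number of paths = 15411596160

Total paths from (0, 0) to (23, 15): C(38, 23) = 15471286560. Paths through (14, 2): (paths (0, 0) → (14, 2)) × (paths (14, 2) → (23, 15)) = C(16, 14) · C(22, 9) = 120 · 497420 = 59690400. Avoidance count = 15471286560 − 59690400 = 15411596160.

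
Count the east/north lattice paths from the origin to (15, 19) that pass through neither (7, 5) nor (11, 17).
Number of paths = 1302218580

Inclusion–exclusion. Total paths: C(34, 15) = 1855967520. Through P₁: C(12, 7)·C(22, 8) = 253257840. Through P₂: C(28, 11)·C(6, 4) = 322112700. Since P₁ is strictly southwest of P₂, a monotone path through both must visit P₁ then P₂; paths through both = C(12, 7)·C(16, 4)·C(6, 4) = 21621600. Avoid both = 1855967520 − 253257840 − 322112700 + 21621600 = 1302218580.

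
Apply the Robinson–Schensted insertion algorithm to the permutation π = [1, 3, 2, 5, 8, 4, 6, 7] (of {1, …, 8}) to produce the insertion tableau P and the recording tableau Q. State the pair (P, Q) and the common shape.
P = [1, 2, 4, 6, 7] / [3, 5, 8];  Q = [1, 2, 4, 5, 8] / [3, 6, 7];  common shape = (5, 3)

Row-insert the values π_1, π_2, … into P one at a time, bumping the leftmost entry strictly greater than the inserted value down to the next row. The recording tableau Q records, in position (i, j), the step at which that cell was added to P.
  Insert 1 (step 1): P = [1];  Q = [1]
  Insert 3 (step 2): P = [1, 3];  Q = [1, 2]
  Insert 2 (step 3): P = [1, 2] / [3];  Q = [1, 2] / [3]
  Insert 5 (step 4): P = [1, 2, 5] / [3];  Q = [1, 2, 4] / [3]
  Insert 8 (step 5): P = [1, 2, 5, 8] / [3];  Q = [1, 2, 4, 5] / [3]
  Insert 4 (step 6): P = [1, 2, 4, 8] / [3, 5];  Q = [1, 2, 4, 5] / [3, 6]
  Insert 6 (step 7): P = [1, 2, 4, 6] / [3, 5, 8];  Q = [1, 2, 4, 5] / [3, 6, 7]
  Insert 7 (step 8): P = [1, 2, 4, 6, 7] / [3, 5, 8];  Q = [1, 2, 4, 5, 8] / [3, 6, 7]
Final shape: (5, 3).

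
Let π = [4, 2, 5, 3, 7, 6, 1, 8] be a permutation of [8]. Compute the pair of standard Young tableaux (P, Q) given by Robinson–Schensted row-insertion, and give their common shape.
P = [1, 3, 6, 8] / [2, 5, 7] / [4];  Q = [1, 3, 5, 8] / [2, 4, 6] / [7];  common shape = (4, 3, 1)

Row-insert the values π_1, π_2, … into P one at a time, bumping the leftmost entry strictly greater than the inserted value down to the next row. The recording tableau Q records, in position (i, j), the step at which that cell was added to P.
  Insert 4 (step 1): P = [4];  Q = [1]
  Insert 2 (step 2): P = [2] / [4];  Q = [1] / [2]
  Insert 5 (step 3): P = [2, 5] / [4];  Q = [1, 3] / [2]
  Insert 3 (step 4): P = [2, 3] / [4, 5];  Q = [1, 3] / [2, 4]
  Insert 7 (step 5): P = [2, 3, 7] / [4, 5];  Q = [1, 3, 5] / [2, 4]
  Insert 6 (step 6): P = [2, 3, 6] / [4, 5, 7];  Q = [1, 3, 5] / [2, 4, 6]
  Insert 1 (step 7): P = [1, 3, 6] / [2, 5, 7] / [4];  Q = [1, 3, 5] / [2, 4, 6] / [7]
  Insert 8 (step 8): P = [1, 3, 6, 8] / [2, 5, 7] / [4];  Q = [1, 3, 5, 8] / [2, 4, 6] / [7]
Final shape: (4, 3, 1).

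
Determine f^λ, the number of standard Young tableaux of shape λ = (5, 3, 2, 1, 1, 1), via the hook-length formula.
# SYT of shape (5, 3, 2, 1, 1, 1) = 20592

Hook-length formula: f^λ = n! / Π hook(c), product over all cells c of the Young diagram. For λ = (5, 3, 2, 1, 1, 1), n = 13 boxes. Hook lengths by row (left-to-right, top-to-bottom): [10, 6, 4, 2, 1]; [7, 3, 1]; [5, 1]; [3]; [2]; [1]. Product of hooks = 302400. So f^λ = 13! / 302400 = 6227020800 / 302400 = 20592.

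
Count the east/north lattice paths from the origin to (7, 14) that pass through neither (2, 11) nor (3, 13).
Number of paths = 110282

Inclusion–exclusion. Total paths: C(21, 7) = 116280. Through P₁: C(13, 2)·C(8, 5) = 4368. Through P₂: C(16, 3)·C(5, 4) = 2800. Since P₁ is strictly southwest of P₂, a monotone path through both must visit P₁ then P₂; paths through both = C(13, 2)·C(3, 1)·C(5, 4) = 1170. Avoid both = 116280 − 4368 − 2800 + 1170 = 110282.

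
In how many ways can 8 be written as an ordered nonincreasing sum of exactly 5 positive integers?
p(8, 5 parts) = 3

Partitions of n into exactly k parts ↔ partitions of n − k into at most k parts (subtract 1 from each part). For n = 8, k = 5, the partitions are: 4+1+1+1+1, 3+2+1+1+1, 2+2+2+1+1. Count = 3.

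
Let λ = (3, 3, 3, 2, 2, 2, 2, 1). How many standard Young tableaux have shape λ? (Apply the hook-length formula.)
# SYT of shape (3, 3, 3, 2, 2, 2, 2, 1) = 510510

Hook-length formula: f^λ = n! / Π hook(c), product over all cells c of the Young diagram. For λ = (3, 3, 3, 2, 2, 2, 2, 1), n = 18 boxes. Hook lengths by row (left-to-right, top-to-bottom): [10, 8, 3]; [9, 7, 2]; [8, 6, 1]; [6, 4]; [5, 3]; [4, 2]; [3, 1]; [1]. Product of hooks = 12541132800. So f^λ = 18! / 12541132800 = 6402373705728000 / 12541132800 = 510510.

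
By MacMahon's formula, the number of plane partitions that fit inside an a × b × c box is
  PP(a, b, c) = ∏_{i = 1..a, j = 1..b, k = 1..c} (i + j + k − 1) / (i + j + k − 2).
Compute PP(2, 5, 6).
PP(2, 5, 6) = 60984

Evaluate the triple product over i = 1..2, j = 1..5, k = 1..6. The factors are (2/1) · (3/2) · (4/3) · (5/4) · (6/5) · (7/6) · (3/2) · (4/3) · … (60 factors total). The numerators and denominators telescope so the product is an integer; carrying out the multiplication exactly gives PP(2, 5, 6) = 60984.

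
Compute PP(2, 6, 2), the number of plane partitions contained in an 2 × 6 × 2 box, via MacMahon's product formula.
PP(2, 6, 2) = 336

Evaluate the triple product over i = 1..2, j = 1..6, k = 1..2. The factors are (2/1) · (3/2) · (3/2) · (4/3) · (4/3) · (5/4) · (5/4) · (6/5) · … (24 factors total). The numerators and denominators telescope so the product is an integer; carrying out the multiplication exactly gives PP(2, 6, 2) = 336.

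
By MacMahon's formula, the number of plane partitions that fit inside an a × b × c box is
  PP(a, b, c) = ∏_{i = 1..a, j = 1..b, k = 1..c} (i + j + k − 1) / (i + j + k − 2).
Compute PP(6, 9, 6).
PP(6, 9, 6) = 6062460972064640

Evaluate the triple product over i = 1..6, j = 1..9, k = 1..6. The factors are (2/1) · (3/2) · (4/3) · (5/4) · (6/5) · (7/6) · (3/2) · (4/3) · … (324 factors total). The numerators and denominators telescope so the product is an integer; carrying out the multiplication exactly gives PP(6, 9, 6) = 6062460972064640.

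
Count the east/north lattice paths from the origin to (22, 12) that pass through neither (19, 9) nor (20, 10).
Number of paths = 312828750

Inclusion–exclusion. Total paths: C(34, 22) = 548354040. Through P₁: C(28, 19)·C(6, 3) = 138138000. Through P₂: C(30, 20)·C(4, 2) = 180270090. Since P₁ is strictly southwest of P₂, a monotone path through both must visit P₁ then P₂; paths through both = C(28, 19)·C(2, 1)·C(4, 2) = 82882800. Avoid both = 548354040 − 138138000 − 180270090 + 82882800 = 312828750.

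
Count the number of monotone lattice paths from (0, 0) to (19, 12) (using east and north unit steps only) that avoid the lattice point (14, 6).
Number of paths = 123213405

Total paths from (0, 0) to (19, 12): C(31, 19) = 141120525. Paths through (14, 6): (paths (0, 0) → (14, 6)) × (paths (14, 6) → (19, 12)) = C(20, 14) · C(11, 5) = 38760 · 462 = 17907120. Avoidance count = 141120525 − 17907120 = 123213405.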